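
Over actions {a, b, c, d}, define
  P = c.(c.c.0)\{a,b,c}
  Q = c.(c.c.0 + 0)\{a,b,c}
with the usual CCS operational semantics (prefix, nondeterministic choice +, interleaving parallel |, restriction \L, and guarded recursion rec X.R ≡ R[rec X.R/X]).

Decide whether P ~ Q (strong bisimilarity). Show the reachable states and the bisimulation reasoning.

LTS(P): 2 reachable states
  s0 = c.(c.c.0)\{a,b,c} ⊢ —c→ s1
  s1 = (c.c.0)\{a,b,c} ⊢ (no moves)
LTS(Q): 2 reachable states
  t0 = c.(c.c.0 + 0)\{a,b,c} ⊢ —c→ t1
  t1 = (c.c.0 + 0)\{a,b,c} ⊢ (no moves)
Coarsest stable partition (strong bisimilarity classes):
  B0 = {s0, t0}
  B1 = {s1, t1}
s0 ∈ B0, t0 ∈ B0 → same block

bisimilar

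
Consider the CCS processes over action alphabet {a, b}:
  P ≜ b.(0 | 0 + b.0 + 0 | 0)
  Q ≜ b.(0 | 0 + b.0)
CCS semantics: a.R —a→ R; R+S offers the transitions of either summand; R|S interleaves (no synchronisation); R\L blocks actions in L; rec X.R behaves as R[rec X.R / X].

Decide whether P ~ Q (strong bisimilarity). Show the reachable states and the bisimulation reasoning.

P's transition system — 3 states:
  s0 = b.(0 | 0 + b.0 + 0 | 0) | =b=> s1
  s1 = 0 | 0 + b.0 + 0 | 0 | =b=> s2
  s2 = 0 | ∅
Q's transition system — 3 states:
  t0 = b.(0 | 0 + b.0) | =b=> t1
  t1 = 0 | 0 + b.0 | =b=> t2
  t2 = 0 | ∅
Partition-refinement fixed point:
  B0 = {s0, t0}
  B1 = {s1, t1}
  B2 = {s2, t2}
s0 ∈ B0, t0 ∈ B0 → same block

P ~ Q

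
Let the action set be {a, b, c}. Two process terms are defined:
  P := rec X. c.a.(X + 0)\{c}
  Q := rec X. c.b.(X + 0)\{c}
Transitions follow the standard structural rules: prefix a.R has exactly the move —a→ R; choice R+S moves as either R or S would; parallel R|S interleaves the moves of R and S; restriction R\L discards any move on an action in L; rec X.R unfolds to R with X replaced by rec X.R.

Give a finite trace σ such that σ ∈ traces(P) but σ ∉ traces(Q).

Reachable graph of P (3 states):
  s0 = rec X. c.a.(X + 0)\{c} :: -c-> s1
  s1 = a.((rec X. c.a.(X + 0)\{c}) + 0)\{c} :: -a-> s2
  s2 = ((rec X. c.a.(X + 0)\{c}) + 0)\{c} :: ·
Reachable graph of Q (3 states):
  t0 = rec X. c.b.(X + 0)\{c} :: -c-> t1
  t1 = b.((rec X. c.b.(X + 0)\{c}) + 0)\{c} :: -b-> t2
  t2 = ((rec X. c.b.(X + 0)\{c}) + 0)\{c} :: ·
Trace ⟨ca⟩ through P, begin at {s0}:
  step 1 (c): {s1}
  step 2 (a): {s2}
  P completes σ.
Trace ⟨ca⟩ through Q, begin at {t0}:
  step 1 (c): {t1}
  step 2 (a): no successor for Q

ca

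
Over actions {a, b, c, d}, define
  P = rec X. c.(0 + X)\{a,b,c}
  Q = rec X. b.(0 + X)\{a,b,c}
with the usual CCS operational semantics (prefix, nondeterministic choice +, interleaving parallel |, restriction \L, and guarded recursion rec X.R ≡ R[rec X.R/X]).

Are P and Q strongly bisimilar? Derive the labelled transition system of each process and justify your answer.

not bisimilar

P's transition system — 2 states:
  u0 = rec X. c.(0 + X)\{a,b,c} → --c--▸ u1
  u1 = (0 + (rec X. c.(0 + X)\{a,b,c}))\{a,b,c} → deadlocked
Q's transition system — 2 states:
  v0 = rec X. b.(0 + X)\{a,b,c} → --b--▸ v1
  v1 = (0 + (rec X. b.(0 + X)\{a,b,c}))\{a,b,c} → deadlocked
Partition-refinement fixed point:
  B0 = {u0}
  B1 = {u1, v1}
  B2 = {v0}
u0 ∈ B0, v0 ∈ B2 → different blocks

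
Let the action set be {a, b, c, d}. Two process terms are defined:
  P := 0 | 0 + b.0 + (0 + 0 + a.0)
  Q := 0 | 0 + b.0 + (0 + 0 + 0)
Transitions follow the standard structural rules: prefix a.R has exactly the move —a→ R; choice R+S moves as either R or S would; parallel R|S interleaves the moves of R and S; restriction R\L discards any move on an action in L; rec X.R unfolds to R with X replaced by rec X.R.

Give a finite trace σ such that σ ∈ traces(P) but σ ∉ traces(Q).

a

Reachable graph of P (2 states):
  u0 = 0 | 0 + b.0 + (0 + 0 + a.0) ⊢ ··a··> u1, ··b··> u1
  u1 = 0 ⊢ stopped
Reachable graph of Q (2 states):
  v0 = 0 | 0 + b.0 + (0 + 0 + 0) ⊢ ··b··> v1
  v1 = 0 ⊢ stopped
Executing a from P (initial set {u0}):
  step 1 (a): {u1}
  P completes σ.
Executing a from Q (initial set {v0}):
  step 1 (a): ∅  — Q cannot continue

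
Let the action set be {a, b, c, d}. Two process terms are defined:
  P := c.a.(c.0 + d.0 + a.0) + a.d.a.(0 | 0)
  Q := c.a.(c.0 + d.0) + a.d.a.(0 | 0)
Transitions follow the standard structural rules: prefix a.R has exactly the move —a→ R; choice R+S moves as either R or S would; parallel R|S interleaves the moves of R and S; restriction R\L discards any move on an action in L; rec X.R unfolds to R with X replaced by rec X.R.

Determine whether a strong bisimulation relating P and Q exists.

not bisimilar

Reachable graph of P (7 states):
  u0 = c.a.(c.0 + d.0 + a.0) + a.d.a.(0 | 0) | =a=> u1, =c=> u2
  u1 = d.a.(0 | 0) | =d=> u3
  u2 = a.(c.0 + d.0 + a.0) | =a=> u4
  u3 = a.(0 | 0) | =a=> u5
  u4 = c.0 + d.0 + a.0 | =a=> u6, =c=> u6, =d=> u6
  u5 = 0 | 0 | ·
  u6 = 0 | ·
Reachable graph of Q (7 states):
  v0 = c.a.(c.0 + d.0) + a.d.a.(0 | 0) | =a=> v1, =c=> v2
  v1 = d.a.(0 | 0) | =d=> v3
  v2 = a.(c.0 + d.0) | =a=> v4
  v3 = a.(0 | 0) | =a=> v5
  v4 = c.0 + d.0 | =c=> v6, =d=> v6
  v5 = 0 | 0 | ·
  v6 = 0 | ·
Coarsest stable partition (strong bisimilarity classes):
  B0 = {u0}
  B1 = {u1, v1}
  B2 = {u3, v3}
  B3 = {u5, u6, v5, v6}
  B4 = {u2}
  B5 = {u4}
  B6 = {v0}
  B7 = {v2}
  B8 = {v4}
u0 ∈ B0, v0 ∈ B6 → different blocks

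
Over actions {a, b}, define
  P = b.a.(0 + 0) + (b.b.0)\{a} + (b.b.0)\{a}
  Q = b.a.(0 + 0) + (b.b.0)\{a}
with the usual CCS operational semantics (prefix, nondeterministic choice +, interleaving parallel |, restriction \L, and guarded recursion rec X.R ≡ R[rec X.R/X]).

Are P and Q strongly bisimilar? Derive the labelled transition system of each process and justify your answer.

P's transition system — 5 states:
  m0 = b.a.(0 + 0) + (b.b.0)\{a} + (b.b.0)\{a} | --b--▸ m1, --b--▸ m2
  m1 = (b.0)\{a} | --b--▸ m3
  m2 = a.(0 + 0) | --a--▸ m4
  m3 = 0\{a} | ·
  m4 = 0 + 0 | ·
Q's transition system — 5 states:
  n0 = b.a.(0 + 0) + (b.b.0)\{a} | --b--▸ n1, --b--▸ n2
  n1 = (b.0)\{a} | --b--▸ n3
  n2 = a.(0 + 0) | --a--▸ n4
  n3 = 0\{a} | ·
  n4 = 0 + 0 | ·
Bisimilarity quotient blocks:
  B0 = {m0, n0}
  B1 = {m1, n1}
  B2 = {m3, m4, n3, n4}
  B3 = {m2, n2}
m0 ∈ B0, n0 ∈ B0 → same block

YES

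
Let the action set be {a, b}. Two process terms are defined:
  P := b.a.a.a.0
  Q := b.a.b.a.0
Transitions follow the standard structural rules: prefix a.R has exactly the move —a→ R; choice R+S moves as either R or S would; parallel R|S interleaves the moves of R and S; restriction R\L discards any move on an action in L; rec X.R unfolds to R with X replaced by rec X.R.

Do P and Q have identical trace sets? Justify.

Reachable graph of P (5 states):
  s0 = b.a.a.a.0 → --b--▸ s1
  s1 = a.a.a.0 → --a--▸ s2
  s2 = a.a.0 → --a--▸ s3
  s3 = a.0 → --a--▸ s4
  s4 = 0 → deadlocked
Reachable graph of Q (5 states):
  t0 = b.a.b.a.0 → --b--▸ t1
  t1 = a.b.a.0 → --a--▸ t2
  t2 = b.a.0 → --b--▸ t3
  t3 = a.0 → --a--▸ t4
  t4 = 0 → deadlocked
Run σ = ⟨baa⟩ on P: start {s0}
  [1] b ⇒ {s1}
  [2] a ⇒ {s2}
  [3] a ⇒ {s3}
  ✓ P
Run σ = ⟨baa⟩ on Q: start {t0}
  [1] b ⇒ {t1}
  [2] a ⇒ {t2}
  [3] a ⇒ ∅  — Q cannot continue

traces(P) ≠ traces(Q) — witness ⟨baa⟩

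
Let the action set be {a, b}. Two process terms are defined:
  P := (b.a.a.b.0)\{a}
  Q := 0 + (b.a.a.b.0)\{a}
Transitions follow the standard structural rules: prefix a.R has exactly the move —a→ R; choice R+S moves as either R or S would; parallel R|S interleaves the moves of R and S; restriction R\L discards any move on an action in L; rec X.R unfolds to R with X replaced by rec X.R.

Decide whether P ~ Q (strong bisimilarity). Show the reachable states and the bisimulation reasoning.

YES

P's transition system — 2 states:
  u0 = (b.a.a.b.0)\{a} :: --b--▸ u1
  u1 = (a.a.b.0)\{a} :: deadlocked
Q's transition system — 2 states:
  v0 = 0 + (b.a.a.b.0)\{a} :: --b--▸ v1
  v1 = (a.a.b.0)\{a} :: deadlocked
Coarsest stable partition (strong bisimilarity classes):
  B0 = {u0, v0}
  B1 = {u1, v1}
u0 ∈ B0, v0 ∈ B0 → same block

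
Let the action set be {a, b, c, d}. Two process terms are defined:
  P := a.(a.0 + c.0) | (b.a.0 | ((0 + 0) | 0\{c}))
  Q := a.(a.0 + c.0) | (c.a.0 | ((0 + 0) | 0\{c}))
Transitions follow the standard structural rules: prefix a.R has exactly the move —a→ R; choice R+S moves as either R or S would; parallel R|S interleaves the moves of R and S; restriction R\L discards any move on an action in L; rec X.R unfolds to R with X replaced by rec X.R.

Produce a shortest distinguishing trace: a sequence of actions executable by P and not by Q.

Reachable graph of P (9 states):
  p0 = a.(a.0 + c.0) | (b.a.0 | ((0 + 0) | 0\{c})) :: ··a··> p1, ··b··> p2
  p1 = (a.0 + c.0) | (b.a.0 | ((0 + 0) | 0\{c})) :: ··a··> p3, ··b··> p4, ··c··> p3
  p2 = a.(a.0 + c.0) | (a.0 | ((0 + 0) | 0\{c})) :: ··a··> p4, ··a··> p5
  p3 = 0 | (b.a.0 | ((0 + 0) | 0\{c})) :: ··b··> p6
  p4 = (a.0 + c.0) | (a.0 | ((0 + 0) | 0\{c})) :: ··a··> p6, ··a··> p7, ··c··> p6
  p5 = a.(a.0 + c.0) | (0 | ((0 + 0) | 0\{c})) :: ··a··> p7
  p6 = 0 | (a.0 | ((0 + 0) | 0\{c})) :: ··a··> p8
  p7 = (a.0 + c.0) | (0 | ((0 + 0) | 0\{c})) :: ··a··> p8, ··c··> p8
  p8 = 0 | (0 | ((0 + 0) | 0\{c})) :: ·
Reachable graph of Q (9 states):
  q0 = a.(a.0 + c.0) | (c.a.0 | ((0 + 0) | 0\{c})) :: ··a··> q1, ··c··> q2
  q1 = (a.0 + c.0) | (c.a.0 | ((0 + 0) | 0\{c})) :: ··a··> q3, ··c··> q3, ··c··> q4
  q2 = a.(a.0 + c.0) | (a.0 | ((0 + 0) | 0\{c})) :: ··a··> q4, ··a··> q5
  q3 = 0 | (c.a.0 | ((0 + 0) | 0\{c})) :: ··c··> q6
  q4 = (a.0 + c.0) | (a.0 | ((0 + 0) | 0\{c})) :: ··a··> q6, ··a··> q7, ··c··> q6
  q5 = a.(a.0 + c.0) | (0 | ((0 + 0) | 0\{c})) :: ··a··> q7
  q6 = 0 | (a.0 | ((0 + 0) | 0\{c})) :: ··a··> q8
  q7 = (a.0 + c.0) | (0 | ((0 + 0) | 0\{c})) :: ··a··> q8, ··c··> q8
  q8 = 0 | (0 | ((0 + 0) | 0\{c})) :: ·
Run σ = ⟨b⟩ on P: start {p0}
  [1] b ⇒ {p2}
  ✓ P
Run σ = ⟨b⟩ on Q: start {q0}
  [1] b ⇒ ∅  — Q cannot continue

b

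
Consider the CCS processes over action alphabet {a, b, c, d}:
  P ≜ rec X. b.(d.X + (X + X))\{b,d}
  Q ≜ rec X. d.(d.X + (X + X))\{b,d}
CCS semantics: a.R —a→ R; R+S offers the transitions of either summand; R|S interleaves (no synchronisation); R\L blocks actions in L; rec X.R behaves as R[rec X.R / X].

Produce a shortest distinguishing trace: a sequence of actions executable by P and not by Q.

b

Reachable graph of P (2 states):
  p0 = rec X. b.(d.X + (X + X))\{b,d} ⊢ ··b··> p1
  p1 = (d.(rec X. b.(d.X + (X + X))\{b,d}) + ((rec X. b.(d.X + (X + X))\{b,d}) + (rec X. b.(d.X + (X + X))\{b,d})))\{b,d} ⊢ ·
Reachable graph of Q (2 states):
  q0 = rec X. d.(d.X + (X + X))\{b,d} ⊢ ··d··> q1
  q1 = (d.(rec X. d.(d.X + (X + X))\{b,d}) + ((rec X. d.(d.X + (X + X))\{b,d}) + (rec X. d.(d.X + (X + X))\{b,d})))\{b,d} ⊢ ·
Run σ = ⟨b⟩ on P: start {p0}
  [1] b ⇒ {p1}
  P completes σ.
Run σ = ⟨b⟩ on Q: start {q0}
  [1] b ⇒ ∅  — Q cannot continue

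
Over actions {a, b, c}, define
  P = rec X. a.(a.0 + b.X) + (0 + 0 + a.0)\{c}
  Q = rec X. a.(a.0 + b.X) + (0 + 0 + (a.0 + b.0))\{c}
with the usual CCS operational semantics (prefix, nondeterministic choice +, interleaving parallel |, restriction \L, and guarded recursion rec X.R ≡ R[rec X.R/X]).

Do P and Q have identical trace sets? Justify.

Reachable graph of P (4 states):
  p0 = rec X. a.(a.0 + b.X) + (0 + 0 + a.0)\{c} → -a-> p1, -a-> p2
  p1 = 0\{c} → stopped
  p2 = a.0 + b.(rec X. a.(a.0 + b.X) + (0 + 0 + a.0)\{c}) → -a-> p3, -b-> p0
  p3 = 0 → stopped
Reachable graph of Q (4 states):
  q0 = rec X. a.(a.0 + b.X) + (0 + 0 + (a.0 + b.0))\{c} → -a-> q1, -a-> q2, -b-> q1
  q1 = 0\{c} → stopped
  q2 = a.0 + b.(rec X. a.(a.0 + b.X) + (0 + 0 + (a.0 + b.0))\{c}) → -a-> q3, -b-> q0
  q3 = 0 → stopped
Trace ⟨b⟩ through Q, begin at {q0}:
  step 1 (b): {q1}
  Q completes σ.
Trace ⟨b⟩ through P, begin at {p0}:
  step 1 (b): ∅  — P cannot continue

trace-distinct — witness ⟨b⟩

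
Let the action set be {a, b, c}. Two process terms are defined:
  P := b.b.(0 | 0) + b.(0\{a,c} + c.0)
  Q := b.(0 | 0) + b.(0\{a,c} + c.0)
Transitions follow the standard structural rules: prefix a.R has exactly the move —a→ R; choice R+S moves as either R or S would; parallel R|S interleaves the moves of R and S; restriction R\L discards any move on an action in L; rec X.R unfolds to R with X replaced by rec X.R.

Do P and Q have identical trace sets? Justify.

NO — witness ⟨bb⟩

Reachable graph of P (5 states):
  p0 = b.b.(0 | 0) + b.(0\{a,c} + c.0) has moves -b-> p1, -b-> p2
  p1 = 0\{a,c} + c.0 has moves -c-> p3
  p2 = b.(0 | 0) has moves -b-> p4
  p3 = 0 has moves (no moves)
  p4 = 0 | 0 has moves (no moves)
Reachable graph of Q (4 states):
  q0 = b.(0 | 0) + b.(0\{a,c} + c.0) has moves -b-> q1, -b-> q2
  q1 = 0 | 0 has moves (no moves)
  q2 = 0\{a,c} + c.0 has moves -c-> q3
  q3 = 0 has moves (no moves)
Trace ⟨bb⟩ through P, begin at {p0}:
  after b @ step 1: {p1, p2}
  after b @ step 2: {p4}
  ✓ P
Trace ⟨bb⟩ through Q, begin at {q0}:
  after b @ step 1: {q1, q2}
  after b @ step 2: ∅ (Q stuck)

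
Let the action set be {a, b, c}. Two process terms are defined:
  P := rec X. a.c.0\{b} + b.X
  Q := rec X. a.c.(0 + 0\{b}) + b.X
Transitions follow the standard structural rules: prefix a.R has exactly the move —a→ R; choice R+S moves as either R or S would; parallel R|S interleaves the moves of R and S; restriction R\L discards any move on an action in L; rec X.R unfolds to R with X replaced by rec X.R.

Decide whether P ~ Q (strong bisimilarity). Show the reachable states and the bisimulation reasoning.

P ~ Q

P's transition system — 3 states:
  s0 = rec X. a.c.0\{b} + b.X | —a→ s1, —b→ s0
  s1 = c.0\{b} | —c→ s2
  s2 = 0\{b} | ·
Q's transition system — 3 states:
  t0 = rec X. a.c.(0 + 0\{b}) + b.X | —a→ t1, —b→ t0
  t1 = c.(0 + 0\{b}) | —c→ t2
  t2 = 0 + 0\{b} | ·
Bisimilarity quotient blocks:
  B0 = {s0, t0}
  B1 = {s1, t1}
  B2 = {s2, t2}
s0 ∈ B0, t0 ∈ B0 → same block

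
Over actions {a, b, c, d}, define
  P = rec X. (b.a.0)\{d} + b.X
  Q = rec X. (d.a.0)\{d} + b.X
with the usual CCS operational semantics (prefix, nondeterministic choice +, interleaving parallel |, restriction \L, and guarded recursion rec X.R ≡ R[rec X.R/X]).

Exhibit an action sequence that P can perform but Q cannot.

ba

Reachable graph of P (3 states):
  u0 = rec X. (b.a.0)\{d} + b.X | ··b··> u0, ··b··> u1
  u1 = (a.0)\{d} | ··a··> u2
  u2 = 0\{d} | ∅
Reachable graph of Q (1 states):
  v0 = rec X. (d.a.0)\{d} + b.X | ··b··> v0
Run σ = ⟨ba⟩ on P: start {u0}
  after b @ step 1: {u0, u1}
  after a @ step 2: {u2}
  P completes σ.
Run σ = ⟨ba⟩ on Q: start {v0}
  after b @ step 1: {v0}
  after a @ step 2: no successor for Q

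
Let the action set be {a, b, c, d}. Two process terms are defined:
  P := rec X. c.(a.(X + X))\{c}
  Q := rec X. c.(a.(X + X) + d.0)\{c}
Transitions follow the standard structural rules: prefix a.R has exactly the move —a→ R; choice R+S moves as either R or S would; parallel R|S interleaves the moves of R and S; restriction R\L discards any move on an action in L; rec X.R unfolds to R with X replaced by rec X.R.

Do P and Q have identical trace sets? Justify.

P's transition system — 3 states:
  p0 = rec X. c.(a.(X + X))\{c} has moves =c=> p1
  p1 = (a.((rec X. c.(a.(X + X))\{c}) + (rec X. c.(a.(X + X))\{c})))\{c} has moves =a=> p2
  p2 = ((rec X. c.(a.(X + X))\{c}) + (rec X. c.(a.(X + X))\{c}))\{c} has moves ∅
Q's transition system — 4 states:
  q0 = rec X. c.(a.(X + X) + d.0)\{c} has moves =c=> q1
  q1 = (a.((rec X. c.(a.(X + X) + d.0)\{c}) + (rec X. c.(a.(X + X) + d.0)\{c})) + d.0)\{c} has moves =a=> q2, =d=> q3
  q2 = ((rec X. c.(a.(X + X) + d.0)\{c}) + (rec X. c.(a.(X + X) + d.0)\{c}))\{c} has moves ∅
  q3 = 0\{c} has moves ∅
Run σ = ⟨cd⟩ on Q: start {q0}
  after c @ step 1: {q1}
  after d @ step 2: {q3}
  Q completes σ.
Run σ = ⟨cd⟩ on P: start {p0}
  after c @ step 1: {p1}
  after d @ step 2: ∅  — P cannot continue

traces(P) ≠ traces(Q) — witness ⟨cd⟩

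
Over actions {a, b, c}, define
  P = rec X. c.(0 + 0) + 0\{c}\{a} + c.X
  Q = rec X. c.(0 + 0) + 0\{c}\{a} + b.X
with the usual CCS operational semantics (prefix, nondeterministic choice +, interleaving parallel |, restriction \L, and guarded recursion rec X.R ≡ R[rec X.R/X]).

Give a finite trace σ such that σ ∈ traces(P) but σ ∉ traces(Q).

Reachable graph of P (2 states):
  s0 = rec X. c.(0 + 0) + 0\{c}\{a} + c.X → —c→ s0, —c→ s1
  s1 = 0 + 0 → (no moves)
Reachable graph of Q (2 states):
  t0 = rec X. c.(0 + 0) + 0\{c}\{a} + b.X → —b→ t0, —c→ t1
  t1 = 0 + 0 → (no moves)
Run σ = ⟨cc⟩ on P: start {s0}
  step 1 (c): {s0, s1}
  step 2 (c): {s0, s1}
  — P admits the full trace.
Run σ = ⟨cc⟩ on Q: start {t0}
  step 1 (c): {t1}
  step 2 (c): ∅  — Q cannot continue

cc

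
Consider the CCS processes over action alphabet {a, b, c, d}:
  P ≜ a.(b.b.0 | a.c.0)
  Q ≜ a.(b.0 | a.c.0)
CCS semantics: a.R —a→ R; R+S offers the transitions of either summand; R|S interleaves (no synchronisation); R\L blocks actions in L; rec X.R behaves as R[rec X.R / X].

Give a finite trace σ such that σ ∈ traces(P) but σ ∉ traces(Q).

Reachable graph of P (10 states):
  p0 = a.(b.b.0 | a.c.0) :: —a→ p1
  p1 = b.b.0 | a.c.0 :: —a→ p2, —b→ p3
  p2 = b.b.0 | c.0 :: —b→ p4, —c→ p5
  p3 = b.0 | a.c.0 :: —a→ p4, —b→ p6
  p4 = b.0 | c.0 :: —b→ p7, —c→ p8
  p5 = b.b.0 | 0 :: —b→ p8
  p6 = 0 | a.c.0 :: —a→ p7
  p7 = 0 | c.0 :: —c→ p9
  p8 = b.0 | 0 :: —b→ p9
  p9 = 0 | 0 :: deadlocked
Reachable graph of Q (7 states):
  q0 = a.(b.0 | a.c.0) :: —a→ q1
  q1 = b.0 | a.c.0 :: —a→ q2, —b→ q3
  q2 = b.0 | c.0 :: —b→ q4, —c→ q5
  q3 = 0 | a.c.0 :: —a→ q4
  q4 = 0 | c.0 :: —c→ q6
  q5 = b.0 | 0 :: —b→ q6
  q6 = 0 | 0 :: deadlocked
Executing abb from P (initial set {p0}):
  step 1 (a): {p1}
  step 2 (b): {p3}
  step 3 (b): {p6}
  — P admits the full trace.
Executing abb from Q (initial set {q0}):
  step 1 (a): {q1}
  step 2 (b): {q3}
  step 3 (b): no successor for Q

abb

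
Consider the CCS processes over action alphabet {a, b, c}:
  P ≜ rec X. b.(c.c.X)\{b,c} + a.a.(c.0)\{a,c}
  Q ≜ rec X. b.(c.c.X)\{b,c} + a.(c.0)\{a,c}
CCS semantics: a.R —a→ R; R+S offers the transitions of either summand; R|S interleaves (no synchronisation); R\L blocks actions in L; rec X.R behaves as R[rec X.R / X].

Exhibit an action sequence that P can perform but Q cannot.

Reachable graph of P (4 states):
  p0 = rec X. b.(c.c.X)\{b,c} + a.a.(c.0)\{a,c} → --a--▸ p1, --b--▸ p2
  p1 = a.(c.0)\{a,c} → --a--▸ p3
  p2 = (c.c.(rec X. b.(c.c.X)\{b,c} + a.a.(c.0)\{a,c}))\{b,c} → stopped
  p3 = (c.0)\{a,c} → stopped
Reachable graph of Q (3 states):
  q0 = rec X. b.(c.c.X)\{b,c} + a.(c.0)\{a,c} → --a--▸ q1, --b--▸ q2
  q1 = (c.0)\{a,c} → stopped
  q2 = (c.c.(rec X. b.(c.c.X)\{b,c} + a.(c.0)\{a,c}))\{b,c} → stopped
Trace ⟨aa⟩ through P, begin at {p0}:
  step 1 (a): {p1}
  step 2 (a): {p3}
  P completes σ.
Trace ⟨aa⟩ through Q, begin at {q0}:
  step 1 (a): {q1}
  step 2 (a): no successor for Q

aa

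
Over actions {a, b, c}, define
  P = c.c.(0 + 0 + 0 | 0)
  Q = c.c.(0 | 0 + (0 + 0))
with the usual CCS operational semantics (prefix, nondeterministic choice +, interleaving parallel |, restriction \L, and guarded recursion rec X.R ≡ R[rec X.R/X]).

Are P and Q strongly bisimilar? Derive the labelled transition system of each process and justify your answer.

LTS(P): 3 reachable states
  m0 = c.c.(0 + 0 + 0 | 0) | ··c··> m1
  m1 = c.(0 + 0 + 0 | 0) | ··c··> m2
  m2 = 0 + 0 + 0 | 0 | (no moves)
LTS(Q): 3 reachable states
  n0 = c.c.(0 | 0 + (0 + 0)) | ··c··> n1
  n1 = c.(0 | 0 + (0 + 0)) | ··c··> n2
  n2 = 0 | 0 + (0 + 0) | (no moves)
Partition-refinement fixed point:
  B0 = {m0, n0}
  B1 = {m1, n1}
  B2 = {m2, n2}
m0 ∈ B0, n0 ∈ B0 → same block

bisimilar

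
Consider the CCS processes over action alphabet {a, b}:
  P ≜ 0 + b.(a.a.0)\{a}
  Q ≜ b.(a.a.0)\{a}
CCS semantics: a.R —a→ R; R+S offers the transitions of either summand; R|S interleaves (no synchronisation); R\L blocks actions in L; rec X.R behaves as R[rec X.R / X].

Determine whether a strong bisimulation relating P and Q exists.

Reachable graph of P (2 states):
  u0 = 0 + b.(a.a.0)\{a} ⊢ --b--▸ u1
  u1 = (a.a.0)\{a} ⊢ ∅
Reachable graph of Q (2 states):
  v0 = b.(a.a.0)\{a} ⊢ --b--▸ v1
  v1 = (a.a.0)\{a} ⊢ ∅
Coarsest stable partition (strong bisimilarity classes):
  B0 = {u0, v0}
  B1 = {u1, v1}
u0 ∈ B0, v0 ∈ B0 → same block

P ~ Q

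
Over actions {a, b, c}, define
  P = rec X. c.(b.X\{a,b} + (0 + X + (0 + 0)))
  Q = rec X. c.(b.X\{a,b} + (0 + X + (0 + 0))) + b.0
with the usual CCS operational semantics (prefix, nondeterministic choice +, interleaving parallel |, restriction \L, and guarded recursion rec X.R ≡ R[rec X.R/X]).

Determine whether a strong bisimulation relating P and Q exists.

not bisimilar

P's transition system — 4 states:
  m0 = rec X. c.(b.X\{a,b} + (0 + X + (0 + 0))) :: --c--▸ m1
  m1 = b.(rec X. c.(b.X\{a,b} + (0 + X + (0 + 0))))\{a,b} + (0 + (rec X. c.(b.X\{a,b} + (0 + X + (0 + 0)))) + (0 + 0)) :: --b--▸ m2, --c--▸ m1
  m2 = (rec X. c.(b.X\{a,b} + (0 + X + (0 + 0))))\{a,b} :: --c--▸ m3
  m3 = (b.(rec X. c.(b.X\{a,b} + (0 + X + (0 + 0))))\{a,b} + (0 + (rec X. c.(b.X\{a,b} + (0 + X + (0 + 0)))) + (0 + 0)))\{a,b} :: --c--▸ m3
Q's transition system — 5 states:
  n0 = rec X. c.(b.X\{a,b} + (0 + X + (0 + 0))) + b.0 :: --b--▸ n1, --c--▸ n2
  n1 = 0 :: ·
  n2 = b.(rec X. c.(b.X\{a,b} + (0 + X + (0 + 0))) + b.0)\{a,b} + (0 + (rec X. c.(b.X\{a,b} + (0 + X + (0 + 0))) + b.0) + (0 + 0)) :: --b--▸ n1, --b--▸ n3, --c--▸ n2
  n3 = (rec X. c.(b.X\{a,b} + (0 + X + (0 + 0))) + b.0)\{a,b} :: --c--▸ n4
  n4 = (b.(rec X. c.(b.X\{a,b} + (0 + X + (0 + 0))) + b.0)\{a,b} + (0 + (rec X. c.(b.X\{a,b} + (0 + X + (0 + 0))) + b.0) + (0 + 0)))\{a,b} :: --c--▸ n4
Coarsest stable partition (strong bisimilarity classes):
  B0 = {m0}
  B1 = {m1}
  B2 = {m2, m3, n3, n4}
  B3 = {n0}
  B4 = {n2}
  B5 = {n1}
m0 ∈ B0, n0 ∈ B3 → different blocks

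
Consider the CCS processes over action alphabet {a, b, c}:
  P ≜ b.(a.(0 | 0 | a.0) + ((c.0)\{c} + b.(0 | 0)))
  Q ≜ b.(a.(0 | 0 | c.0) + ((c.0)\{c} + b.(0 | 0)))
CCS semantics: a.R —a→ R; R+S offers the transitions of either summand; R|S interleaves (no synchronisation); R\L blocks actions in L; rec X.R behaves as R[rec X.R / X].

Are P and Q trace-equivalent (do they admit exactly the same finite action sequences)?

NO — witness ⟨baa⟩

P's transition system — 5 states:
  m0 = b.(a.(0 | 0 | a.0) + ((c.0)\{c} + b.(0 | 0))) | —b→ m1
  m1 = a.(0 | 0 | a.0) + ((c.0)\{c} + b.(0 | 0)) | —a→ m2, —b→ m3
  m2 = 0 | 0 | a.0 | —a→ m4
  m3 = 0 | 0 | stopped
  m4 = 0 | 0 | 0 | stopped
Q's transition system — 5 states:
  n0 = b.(a.(0 | 0 | c.0) + ((c.0)\{c} + b.(0 | 0))) | —b→ n1
  n1 = a.(0 | 0 | c.0) + ((c.0)\{c} + b.(0 | 0)) | —a→ n2, —b→ n3
  n2 = 0 | 0 | c.0 | —c→ n4
  n3 = 0 | 0 | stopped
  n4 = 0 | 0 | 0 | stopped
Executing baa from P (initial set {m0}):
  [1] b ⇒ {m1}
  [2] a ⇒ {m2}
  [3] a ⇒ {m4}
  P completes σ.
Executing baa from Q (initial set {n0}):
  [1] b ⇒ {n1}
  [2] a ⇒ {n2}
  [3] a ⇒ no successor for Q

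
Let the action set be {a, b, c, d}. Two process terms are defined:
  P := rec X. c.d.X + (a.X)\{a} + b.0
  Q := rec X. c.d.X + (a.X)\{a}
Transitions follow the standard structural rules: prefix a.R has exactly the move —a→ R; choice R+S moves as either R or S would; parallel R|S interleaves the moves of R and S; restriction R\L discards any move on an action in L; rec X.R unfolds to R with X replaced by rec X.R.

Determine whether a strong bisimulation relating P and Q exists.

not bisimilar

LTS(P): 3 reachable states
  u0 = rec X. c.d.X + (a.X)\{a} + b.0 → =b=> u1, =c=> u2
  u1 = 0 → ·
  u2 = d.(rec X. c.d.X + (a.X)\{a} + b.0) → =d=> u0
LTS(Q): 2 reachable states
  v0 = rec X. c.d.X + (a.X)\{a} → =c=> v1
  v1 = d.(rec X. c.d.X + (a.X)\{a}) → =d=> v0
Bisimilarity quotient blocks:
  B0 = {u0}
  B1 = {u2}
  B2 = {u1}
  B3 = {v0}
  B4 = {v1}
u0 ∈ B0, v0 ∈ B3 → different blocks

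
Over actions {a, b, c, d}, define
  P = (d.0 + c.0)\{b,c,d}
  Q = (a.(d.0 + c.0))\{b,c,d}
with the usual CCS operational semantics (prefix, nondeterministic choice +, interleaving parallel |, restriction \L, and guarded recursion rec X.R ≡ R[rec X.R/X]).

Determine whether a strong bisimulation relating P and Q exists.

Reachable graph of P (1 states):
  u0 = (d.0 + c.0)\{b,c,d} :: ∅
Reachable graph of Q (2 states):
  v0 = (a.(d.0 + c.0))\{b,c,d} :: —a→ v1
  v1 = (d.0 + c.0)\{b,c,d} :: ∅
Coarsest stable partition (strong bisimilarity classes):
  B0 = {u0, v1}
  B1 = {v0}
u0 ∈ B0, v0 ∈ B1 → different blocks

P ≁ Q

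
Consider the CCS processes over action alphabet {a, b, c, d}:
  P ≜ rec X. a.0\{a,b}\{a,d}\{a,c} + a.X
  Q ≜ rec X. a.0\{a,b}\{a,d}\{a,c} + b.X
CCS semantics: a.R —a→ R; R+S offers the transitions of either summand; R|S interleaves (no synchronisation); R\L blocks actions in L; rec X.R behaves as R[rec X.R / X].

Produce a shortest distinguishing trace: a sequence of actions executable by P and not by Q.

P's transition system — 2 states:
  m0 = rec X. a.0\{a,b}\{a,d}\{a,c} + a.X has moves =a=> m0, =a=> m1
  m1 = 0\{a,b}\{a,d}\{a,c} has moves ∅
Q's transition system — 2 states:
  n0 = rec X. a.0\{a,b}\{a,d}\{a,c} + b.X has moves =a=> n1, =b=> n0
  n1 = 0\{a,b}\{a,d}\{a,c} has moves ∅
Trace ⟨aa⟩ through P, begin at {m0}:
  [1] a ⇒ {m0, m1}
  [2] a ⇒ {m0, m1}
  P completes σ.
Trace ⟨aa⟩ through Q, begin at {n0}:
  [1] a ⇒ {n1}
  [2] a ⇒ ∅  — Q cannot continue

aa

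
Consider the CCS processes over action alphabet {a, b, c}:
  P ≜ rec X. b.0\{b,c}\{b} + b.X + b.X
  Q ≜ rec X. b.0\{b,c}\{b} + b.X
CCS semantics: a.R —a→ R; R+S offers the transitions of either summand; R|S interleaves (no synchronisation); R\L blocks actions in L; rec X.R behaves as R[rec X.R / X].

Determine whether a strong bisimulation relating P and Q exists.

bisimilar

LTS(P): 2 reachable states
  u0 = rec X. b.0\{b,c}\{b} + b.X + b.X ⊢ —b→ u0, —b→ u1
  u1 = 0\{b,c}\{b} ⊢ ∅
LTS(Q): 2 reachable states
  v0 = rec X. b.0\{b,c}\{b} + b.X ⊢ —b→ v0, —b→ v1
  v1 = 0\{b,c}\{b} ⊢ ∅
Bisimilarity quotient blocks:
  B0 = {u0, v0}
  B1 = {u1, v1}
u0 ∈ B0, v0 ∈ B0 → same block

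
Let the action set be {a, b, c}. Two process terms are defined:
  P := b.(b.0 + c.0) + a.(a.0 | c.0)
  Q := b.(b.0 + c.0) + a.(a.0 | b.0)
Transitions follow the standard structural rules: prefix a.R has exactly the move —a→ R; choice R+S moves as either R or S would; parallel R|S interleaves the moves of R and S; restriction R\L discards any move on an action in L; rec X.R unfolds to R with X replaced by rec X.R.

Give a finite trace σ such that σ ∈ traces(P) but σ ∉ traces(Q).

ac

P's transition system — 7 states:
  s0 = b.(b.0 + c.0) + a.(a.0 | c.0) :: —a→ s1, —b→ s2
  s1 = a.0 | c.0 :: —a→ s3, —c→ s4
  s2 = b.0 + c.0 :: —b→ s5, —c→ s5
  s3 = 0 | c.0 :: —c→ s6
  s4 = a.0 | 0 :: —a→ s6
  s5 = 0 :: deadlocked
  s6 = 0 | 0 :: deadlocked
Q's transition system — 7 states:
  t0 = b.(b.0 + c.0) + a.(a.0 | b.0) :: —a→ t1, —b→ t2
  t1 = a.0 | b.0 :: —a→ t3, —b→ t4
  t2 = b.0 + c.0 :: —b→ t5, —c→ t5
  t3 = 0 | b.0 :: —b→ t6
  t4 = a.0 | 0 :: —a→ t6
  t5 = 0 :: deadlocked
  t6 = 0 | 0 :: deadlocked
Trace ⟨ac⟩ through P, begin at {s0}:
  [1] a ⇒ {s1}
  [2] c ⇒ {s4}
  — P admits the full trace.
Trace ⟨ac⟩ through Q, begin at {t0}:
  [1] a ⇒ {t1}
  [2] c ⇒ ∅ (Q stuck)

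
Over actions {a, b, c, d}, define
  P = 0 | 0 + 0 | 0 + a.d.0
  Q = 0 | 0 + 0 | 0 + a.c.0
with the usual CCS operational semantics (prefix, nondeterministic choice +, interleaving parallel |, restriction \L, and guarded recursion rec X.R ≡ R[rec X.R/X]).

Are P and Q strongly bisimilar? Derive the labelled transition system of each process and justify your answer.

NO

LTS(P): 3 reachable states
  s0 = 0 | 0 + 0 | 0 + a.d.0 → —a→ s1
  s1 = d.0 → —d→ s2
  s2 = 0 → (no moves)
LTS(Q): 3 reachable states
  t0 = 0 | 0 + 0 | 0 + a.c.0 → —a→ t1
  t1 = c.0 → —c→ t2
  t2 = 0 → (no moves)
Bisimilarity quotient blocks:
  B0 = {s0}
  B1 = {s1}
  B2 = {s2, t2}
  B3 = {t0}
  B4 = {t1}
s0 ∈ B0, t0 ∈ B3 → different blocks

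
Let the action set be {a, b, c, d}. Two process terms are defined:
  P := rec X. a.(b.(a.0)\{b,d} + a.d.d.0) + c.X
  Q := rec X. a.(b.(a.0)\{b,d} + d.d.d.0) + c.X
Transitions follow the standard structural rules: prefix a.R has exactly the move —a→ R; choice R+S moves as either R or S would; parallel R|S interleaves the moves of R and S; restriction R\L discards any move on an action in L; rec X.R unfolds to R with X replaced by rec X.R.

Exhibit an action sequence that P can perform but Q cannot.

aa

P's transition system — 7 states:
  u0 = rec X. a.(b.(a.0)\{b,d} + a.d.d.0) + c.X has moves --a--▸ u1, --c--▸ u0
  u1 = b.(a.0)\{b,d} + a.d.d.0 has moves --a--▸ u2, --b--▸ u3
  u2 = d.d.0 has moves --d--▸ u4
  u3 = (a.0)\{b,d} has moves --a--▸ u5
  u4 = d.0 has moves --d--▸ u6
  u5 = 0\{b,d} has moves (no moves)
  u6 = 0 has moves (no moves)
Q's transition system — 7 states:
  v0 = rec X. a.(b.(a.0)\{b,d} + d.d.d.0) + c.X has moves --a--▸ v1, --c--▸ v0
  v1 = b.(a.0)\{b,d} + d.d.d.0 has moves --b--▸ v2, --d--▸ v3
  v2 = (a.0)\{b,d} has moves --a--▸ v4
  v3 = d.d.0 has moves --d--▸ v5
  v4 = 0\{b,d} has moves (no moves)
  v5 = d.0 has moves --d--▸ v6
  v6 = 0 has moves (no moves)
Executing aa from P (initial set {u0}):
  [1] a ⇒ {u1}
  [2] a ⇒ {u2}
  — P admits the full trace.
Executing aa from Q (initial set {v0}):
  [1] a ⇒ {v1}
  [2] a ⇒ ∅ (Q stuck)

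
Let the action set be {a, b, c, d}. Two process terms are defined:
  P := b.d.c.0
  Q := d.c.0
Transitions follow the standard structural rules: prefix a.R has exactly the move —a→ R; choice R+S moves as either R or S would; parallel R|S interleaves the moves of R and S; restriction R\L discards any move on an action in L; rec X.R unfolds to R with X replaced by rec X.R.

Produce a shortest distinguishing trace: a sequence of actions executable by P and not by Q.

P's transition system — 4 states:
  s0 = b.d.c.0 :: -b-> s1
  s1 = d.c.0 :: -d-> s2
  s2 = c.0 :: -c-> s3
  s3 = 0 :: ·
Q's transition system — 3 states:
  t0 = d.c.0 :: -d-> t1
  t1 = c.0 :: -c-> t2
  t2 = 0 :: ·
Run σ = ⟨b⟩ on P: start {s0}
  [1] b ⇒ {s1}
  — P admits the full trace.
Run σ = ⟨b⟩ on Q: start {t0}
  [1] b ⇒ ∅  — Q cannot continue

b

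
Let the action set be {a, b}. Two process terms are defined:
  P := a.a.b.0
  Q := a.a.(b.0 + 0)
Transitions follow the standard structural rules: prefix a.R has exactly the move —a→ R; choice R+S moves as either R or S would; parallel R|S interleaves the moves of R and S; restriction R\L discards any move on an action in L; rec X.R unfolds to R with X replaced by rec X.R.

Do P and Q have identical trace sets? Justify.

Reachable graph of P (4 states):
  s0 = a.a.b.0 has moves --a--▸ s1
  s1 = a.b.0 has moves --a--▸ s2
  s2 = b.0 has moves --b--▸ s3
  s3 = 0 has moves deadlocked
Reachable graph of Q (4 states):
  t0 = a.a.(b.0 + 0) has moves --a--▸ t1
  t1 = a.(b.0 + 0) has moves --a--▸ t2
  t2 = b.0 + 0 has moves --b--▸ t3
  t3 = 0 has moves deadlocked
Partition-refinement fixed point:
  B0 = {s0, t0}
  B1 = {s1, t1}
  B2 = {s2, t2}
  B3 = {s3, t3}
s0 ∈ B0, t0 ∈ B0 → same block
Bisimilar ⇒ trace-equivalent.

trace-equivalent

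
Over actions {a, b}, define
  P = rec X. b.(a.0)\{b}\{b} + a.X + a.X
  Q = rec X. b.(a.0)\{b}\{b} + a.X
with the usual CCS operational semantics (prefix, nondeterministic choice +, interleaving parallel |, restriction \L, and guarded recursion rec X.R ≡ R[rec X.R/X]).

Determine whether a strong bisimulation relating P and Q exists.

YES

P's transition system — 3 states:
  s0 = rec X. b.(a.0)\{b}\{b} + a.X + a.X ⊢ =a=> s0, =b=> s1
  s1 = (a.0)\{b}\{b} ⊢ =a=> s2
  s2 = 0\{b}\{b} ⊢ stopped
Q's transition system — 3 states:
  t0 = rec X. b.(a.0)\{b}\{b} + a.X ⊢ =a=> t0, =b=> t1
  t1 = (a.0)\{b}\{b} ⊢ =a=> t2
  t2 = 0\{b}\{b} ⊢ stopped
Coarsest stable partition (strong bisimilarity classes):
  B0 = {s0, t0}
  B1 = {s1, t1}
  B2 = {s2, t2}
s0 ∈ B0, t0 ∈ B0 → same block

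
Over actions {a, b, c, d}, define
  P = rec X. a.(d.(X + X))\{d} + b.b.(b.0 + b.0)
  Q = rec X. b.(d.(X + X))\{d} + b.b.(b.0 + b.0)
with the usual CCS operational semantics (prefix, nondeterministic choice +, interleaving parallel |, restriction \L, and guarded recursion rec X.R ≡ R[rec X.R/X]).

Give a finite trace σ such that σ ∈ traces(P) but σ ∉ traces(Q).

Reachable graph of P (5 states):
  m0 = rec X. a.(d.(X + X))\{d} + b.b.(b.0 + b.0) has moves -a-> m1, -b-> m2
  m1 = (d.((rec X. a.(d.(X + X))\{d} + b.b.(b.0 + b.0)) + (rec X. a.(d.(X + X))\{d} + b.b.(b.0 + b.0))))\{d} has moves ∅
  m2 = b.(b.0 + b.0) has moves -b-> m3
  m3 = b.0 + b.0 has moves -b-> m4
  m4 = 0 has moves ∅
Reachable graph of Q (5 states):
  n0 = rec X. b.(d.(X + X))\{d} + b.b.(b.0 + b.0) has moves -b-> n1, -b-> n2
  n1 = (d.((rec X. b.(d.(X + X))\{d} + b.b.(b.0 + b.0)) + (rec X. b.(d.(X + X))\{d} + b.b.(b.0 + b.0))))\{d} has moves ∅
  n2 = b.(b.0 + b.0) has moves -b-> n3
  n3 = b.0 + b.0 has moves -b-> n4
  n4 = 0 has moves ∅
Trace ⟨a⟩ through P, begin at {m0}:
  [1] a ⇒ {m1}
  P completes σ.
Trace ⟨a⟩ through Q, begin at {n0}:
  [1] a ⇒ ∅  — Q cannot continue

a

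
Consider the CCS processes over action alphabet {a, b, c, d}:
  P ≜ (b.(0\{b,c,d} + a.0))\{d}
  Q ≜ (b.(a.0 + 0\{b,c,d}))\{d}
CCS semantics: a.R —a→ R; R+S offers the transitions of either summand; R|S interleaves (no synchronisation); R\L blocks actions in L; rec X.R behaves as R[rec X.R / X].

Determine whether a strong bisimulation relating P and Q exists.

LTS(P): 3 reachable states
  m0 = (b.(0\{b,c,d} + a.0))\{d} | =b=> m1
  m1 = (0\{b,c,d} + a.0)\{d} | =a=> m2
  m2 = 0\{d} | ·
LTS(Q): 3 reachable states
  n0 = (b.(a.0 + 0\{b,c,d}))\{d} | =b=> n1
  n1 = (a.0 + 0\{b,c,d})\{d} | =a=> n2
  n2 = 0\{d} | ·
Coarsest stable partition (strong bisimilarity classes):
  B0 = {m0, n0}
  B1 = {m1, n1}
  B2 = {m2, n2}
m0 ∈ B0, n0 ∈ B0 → same block

P ~ Q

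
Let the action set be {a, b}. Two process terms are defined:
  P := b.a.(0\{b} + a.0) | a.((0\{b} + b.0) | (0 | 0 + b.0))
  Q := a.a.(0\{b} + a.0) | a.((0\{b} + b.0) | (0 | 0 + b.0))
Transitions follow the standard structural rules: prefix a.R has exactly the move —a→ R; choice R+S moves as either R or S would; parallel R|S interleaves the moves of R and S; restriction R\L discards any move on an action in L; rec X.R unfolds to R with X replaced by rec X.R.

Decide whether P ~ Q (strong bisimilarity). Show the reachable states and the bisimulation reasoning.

P's transition system — 20 states:
  m0 = b.a.(0\{b} + a.0) | a.((0\{b} + b.0) | (0 | 0 + b.0)) has moves --a--▸ m1, --b--▸ m2
  m1 = b.a.(0\{b} + a.0) | ((0\{b} + b.0) | (0 | 0 + b.0)) has moves --b--▸ m3, --b--▸ m4, --b--▸ m5
  m2 = a.(0\{b} + a.0) | a.((0\{b} + b.0) | (0 | 0 + b.0)) has moves --a--▸ m3, --a--▸ m6
  m3 = a.(0\{b} + a.0) | ((0\{b} + b.0) | (0 | 0 + b.0)) has moves --a--▸ m7, --b--▸ m8, --b--▸ m9
  m4 = b.a.(0\{b} + a.0) | ((0\{b} + b.0) | 0) has moves --b--▸ m10, --b--▸ m8
  m5 = b.a.(0\{b} + a.0) | (0 | (0 | 0 + b.0)) has moves --b--▸ m10, --b--▸ m9
  m6 = (0\{b} + a.0) | a.((0\{b} + b.0) | (0 | 0 + b.0)) has moves --a--▸ m11, --a--▸ m7
  m7 = (0\{b} + a.0) | ((0\{b} + b.0) | (0 | 0 + b.0)) has moves --a--▸ m12, --b--▸ m13, --b--▸ m14
  m8 = a.(0\{b} + a.0) | ((0\{b} + b.0) | 0) has moves --a--▸ m13, --b--▸ m15
  m9 = a.(0\{b} + a.0) | (0 | (0 | 0 + b.0)) has moves --a--▸ m14, --b--▸ m15
  m10 = b.a.(0\{b} + a.0) | (0 | 0) has moves --b--▸ m15
  m11 = 0 | a.((0\{b} + b.0) | (0 | 0 + b.0)) has moves --a--▸ m12
  m12 = 0 | ((0\{b} + b.0) | (0 | 0 + b.0)) has moves --b--▸ m16, --b--▸ m17
  m13 = (0\{b} + a.0) | ((0\{b} + b.0) | 0) has moves --a--▸ m16, --b--▸ m18
  m14 = (0\{b} + a.0) | (0 | (0 | 0 + b.0)) has moves --a--▸ m17, --b--▸ m18
  m15 = a.(0\{b} + a.0) | (0 | 0) has moves --a--▸ m18
  m16 = 0 | ((0\{b} + b.0) | 0) has moves --b--▸ m19
  m17 = 0 | (0 | (0 | 0 + b.0)) has moves --b--▸ m19
  m18 = (0\{b} + a.0) | (0 | 0) has moves --a--▸ m19
  m19 = 0 | (0 | 0) has moves (no moves)
Q's transition system — 20 states:
  n0 = a.a.(0\{b} + a.0) | a.((0\{b} + b.0) | (0 | 0 + b.0)) has moves --a--▸ n1, --a--▸ n2
  n1 = a.(0\{b} + a.0) | a.((0\{b} + b.0) | (0 | 0 + b.0)) has moves --a--▸ n3, --a--▸ n4
  n2 = a.a.(0\{b} + a.0) | ((0\{b} + b.0) | (0 | 0 + b.0)) has moves --a--▸ n4, --b--▸ n5, --b--▸ n6
  n3 = (0\{b} + a.0) | a.((0\{b} + b.0) | (0 | 0 + b.0)) has moves --a--▸ n7, --a--▸ n8
  n4 = a.(0\{b} + a.0) | ((0\{b} + b.0) | (0 | 0 + b.0)) has moves --a--▸ n7, --b--▸ n10, --b--▸ n9
  n5 = a.a.(0\{b} + a.0) | ((0\{b} + b.0) | 0) has moves --a--▸ n9, --b--▸ n11
  n6 = a.a.(0\{b} + a.0) | (0 | (0 | 0 + b.0)) has moves --a--▸ n10, --b--▸ n11
  n7 = (0\{b} + a.0) | ((0\{b} + b.0) | (0 | 0 + b.0)) has moves --a--▸ n12, --b--▸ n13, --b--▸ n14
  n8 = 0 | a.((0\{b} + b.0) | (0 | 0 + b.0)) has moves --a--▸ n12
  n9 = a.(0\{b} + a.0) | ((0\{b} + b.0) | 0) has moves --a--▸ n13, --b--▸ n15
  n10 = a.(0\{b} + a.0) | (0 | (0 | 0 + b.0)) has moves --a--▸ n14, --b--▸ n15
  n11 = a.a.(0\{b} + a.0) | (0 | 0) has moves --a--▸ n15
  n12 = 0 | ((0\{b} + b.0) | (0 | 0 + b.0)) has moves --b--▸ n16, --b--▸ n17
  n13 = (0\{b} + a.0) | ((0\{b} + b.0) | 0) has moves --a--▸ n16, --b--▸ n18
  n14 = (0\{b} + a.0) | (0 | (0 | 0 + b.0)) has moves --a--▸ n17, --b--▸ n18
  n15 = a.(0\{b} + a.0) | (0 | 0) has moves --a--▸ n18
  n16 = 0 | ((0\{b} + b.0) | 0) has moves --b--▸ n19
  n17 = 0 | (0 | (0 | 0 + b.0)) has moves --b--▸ n19
  n18 = (0\{b} + a.0) | (0 | 0) has moves --a--▸ n19
  n19 = 0 | (0 | 0) has moves (no moves)
Bisimilarity quotient blocks:
  B0 = {m0}
  B1 = {m1}
  B2 = {m4, m5}
  B3 = {m8, m9, n10, n9}
  B4 = {m13, m14, n13, n14}
  B5 = {m16, m17, n16, n17}
  B6 = {m19, n19}
  B7 = {m18, n18}
  B8 = {m15, n15}
  B9 = {m10}
  B10 = {m3, n4}
  B11 = {m7, n7}
  B12 = {m12, n12}
  B13 = {m2, n1}
  B14 = {m6, n3}
  B15 = {m11, n8}
  B16 = {n0}
  B17 = {n2}
  B18 = {n5, n6}
  B19 = {n11}
m0 ∈ B0, n0 ∈ B16 → different blocks

not bisimilar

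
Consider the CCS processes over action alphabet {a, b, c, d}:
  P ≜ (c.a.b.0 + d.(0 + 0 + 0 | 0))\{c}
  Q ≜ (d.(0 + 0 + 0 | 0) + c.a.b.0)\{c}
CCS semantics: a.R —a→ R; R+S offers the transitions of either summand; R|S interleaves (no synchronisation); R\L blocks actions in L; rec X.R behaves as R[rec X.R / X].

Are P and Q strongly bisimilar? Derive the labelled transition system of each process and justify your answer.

LTS(P): 2 reachable states
  m0 = (c.a.b.0 + d.(0 + 0 + 0 | 0))\{c} | -d-> m1
  m1 = (0 + 0 + 0 | 0)\{c} | ·
LTS(Q): 2 reachable states
  n0 = (d.(0 + 0 + 0 | 0) + c.a.b.0)\{c} | -d-> n1
  n1 = (0 + 0 + 0 | 0)\{c} | ·
Bisimilarity quotient blocks:
  B0 = {m0, n0}
  B1 = {m1, n1}
m0 ∈ B0, n0 ∈ B0 → same block

YES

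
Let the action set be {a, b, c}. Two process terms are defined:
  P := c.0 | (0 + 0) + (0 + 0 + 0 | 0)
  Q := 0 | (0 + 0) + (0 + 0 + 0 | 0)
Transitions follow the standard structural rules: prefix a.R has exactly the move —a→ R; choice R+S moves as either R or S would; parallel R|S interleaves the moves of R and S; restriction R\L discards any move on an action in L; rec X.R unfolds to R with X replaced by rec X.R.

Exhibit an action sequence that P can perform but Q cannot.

LTS(P): 2 reachable states
  p0 = c.0 | (0 + 0) + (0 + 0 + 0 | 0) → =c=> p1
  p1 = 0 | (0 + 0) → ∅
LTS(Q): 1 reachable states
  q0 = 0 | (0 + 0) + (0 + 0 + 0 | 0) → ∅
Trace ⟨c⟩ through P, begin at {p0}:
  [1] c ⇒ {p1}
  P completes σ.
Trace ⟨c⟩ through Q, begin at {q0}:
  [1] c ⇒ no successor for Q

c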